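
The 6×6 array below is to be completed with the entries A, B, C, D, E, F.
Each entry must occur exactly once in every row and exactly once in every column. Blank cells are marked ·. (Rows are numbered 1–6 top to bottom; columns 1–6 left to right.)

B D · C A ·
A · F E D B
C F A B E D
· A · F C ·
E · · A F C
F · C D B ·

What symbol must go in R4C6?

Row 4 already has {A, C, F} and column 6 already has {B, C, D}, so row 4, column 6 must be E.

E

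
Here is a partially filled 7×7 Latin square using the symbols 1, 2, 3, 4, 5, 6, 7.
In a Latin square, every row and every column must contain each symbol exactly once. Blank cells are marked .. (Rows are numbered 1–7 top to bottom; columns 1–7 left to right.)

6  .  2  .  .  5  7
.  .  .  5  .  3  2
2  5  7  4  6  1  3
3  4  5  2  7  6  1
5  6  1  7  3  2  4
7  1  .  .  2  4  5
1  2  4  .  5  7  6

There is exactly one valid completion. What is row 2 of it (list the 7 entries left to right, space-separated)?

4 7 6 5 1 3 2

Row 2, column 1: row 2 has {2, 3, 5} and column 1 has {1, 2, 3, 5, 6, 7}, leaving only 4.
Row 2, column 2: row 2 has {2, 3, 4, 5} and column 2 has {1, 2, 4, 5, 6}, leaving only 7.
Row 2, column 3: row 2 has {2, 3, 4, 5, 7} and column 3 has {1, 2, 4, 5, 7}, leaving only 6.
Row 2, column 5: row 2 has {2, 3, 4, 5, 6, 7} and column 5 has {2, 3, 5, 6, 7}, leaving only 1.
So row 2 reads: 4 7 6 5 1 3 2.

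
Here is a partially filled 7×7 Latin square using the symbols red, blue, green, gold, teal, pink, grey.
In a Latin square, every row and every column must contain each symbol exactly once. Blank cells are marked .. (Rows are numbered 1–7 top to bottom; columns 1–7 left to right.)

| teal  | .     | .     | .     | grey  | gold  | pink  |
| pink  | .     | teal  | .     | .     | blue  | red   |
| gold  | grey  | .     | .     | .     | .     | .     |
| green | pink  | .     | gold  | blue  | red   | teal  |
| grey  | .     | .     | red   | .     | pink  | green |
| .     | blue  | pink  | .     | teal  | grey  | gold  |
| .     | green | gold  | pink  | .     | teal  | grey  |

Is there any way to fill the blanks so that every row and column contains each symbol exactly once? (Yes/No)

Yes

No row or column among the givens repeats a symbol, and propagating forced cells runs into no contradiction.
One valid completion exists (for instance, teal red green blue grey gold pink / pink gold teal grey green blue red / gold grey red teal pink green blue / green pink grey gold blue red teal / grey teal blue red gold pink green / red blue pink green teal grey gold / blue green gold pink red teal grey).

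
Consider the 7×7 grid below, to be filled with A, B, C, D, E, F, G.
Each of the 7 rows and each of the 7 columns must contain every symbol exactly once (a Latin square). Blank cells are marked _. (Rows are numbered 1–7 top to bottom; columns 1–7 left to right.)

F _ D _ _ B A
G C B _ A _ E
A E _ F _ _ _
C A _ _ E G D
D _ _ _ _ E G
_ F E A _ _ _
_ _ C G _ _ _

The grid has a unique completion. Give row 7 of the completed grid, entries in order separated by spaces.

Row 1, column 2: row 1 has {A, B, D, F} and column 2 has {A, C, E, F}, leaving only G.
Row 1, column 5: row 1 has {A, B, D, F, G} and column 5 has {A, E}, leaving only C.
Row 1, column 4: row 1 has {A, B, C, D, F, G} and column 4 has {A, F, G}, leaving only E.
Row 2, column 4: row 2 has {A, B, C, E, G} and column 4 has {A, E, F, G}, leaving only D.
Row 2, column 6: row 2 has {A, B, C, D, E, G} and column 6 has {B, E, G}, leaving only F.
Row 3, column 3: row 3 has {A, E, F} and column 3 has {B, C, D, E}, leaving only G.
Row 4, column 3: row 4 has {A, C, D, E, G} and column 3 has {B, C, D, E, G}, leaving only F.
Row 4, column 4: row 4 has {A, C, D, E, F, G} and column 4 has {A, D, E, F, G}, leaving only B.
Row 5, column 2: row 5 has {D, E, G} and column 2 has {A, C, E, F, G}, leaving only B.
Row 7, column 2: row 7 has {C, G} and column 2 has {A, B, C, E, F, G}, leaving only D.
Row 7, column 6: row 7 has {C, D, G} and column 6 has {B, E, F, G}, leaving only A.
Row 5, column 3: row 5 has {B, D, E, G} and column 3 has {B, C, D, E, F, G}, leaving only A.
Row 5, column 4: row 5 has {A, B, D, E, G} and column 4 has {A, B, D, E, F, G}, leaving only C.
Row 5, column 5: row 5 has {A, B, C, D, E, G} and column 5 has {A, C, E}, leaving only F.
Row 7, column 5: row 7 has {A, C, D, G} and column 5 has {A, C, E, F}, leaving only B.
Row 7, column 1: row 7 has {A, B, C, D, G} and column 1 has {A, C, D, F, G}, leaving only E.
Row 7, column 7: row 7 has {A, B, C, D, E, G} and column 7 has {A, D, E, G}, leaving only F.
So row 7 reads: E D C G B A F.

E D C G B A F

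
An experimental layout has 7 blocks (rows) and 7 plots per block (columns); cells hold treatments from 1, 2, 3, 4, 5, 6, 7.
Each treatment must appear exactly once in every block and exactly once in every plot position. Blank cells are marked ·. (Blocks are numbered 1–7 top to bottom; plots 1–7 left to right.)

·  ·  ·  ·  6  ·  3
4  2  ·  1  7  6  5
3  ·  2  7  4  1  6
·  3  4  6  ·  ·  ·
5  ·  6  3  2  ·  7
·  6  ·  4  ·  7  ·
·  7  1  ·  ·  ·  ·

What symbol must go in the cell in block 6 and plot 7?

Block 2, plot 3: block 2 has {1, 2, 4, 5, 6, 7} and plot 3 has {1, 2, 4, 6}, leaving only 3.
Block 3, plot 2: block 3 has {1, 2, 3, 4, 6, 7} and plot 2 has {2, 3, 6, 7}, leaving only 5.
Block 5, plot 6: block 5 has {2, 3, 5, 6, 7} and plot 6 has {1, 6, 7}, leaving only 4.
Block 5, plot 2: block 5 has {2, 3, 4, 5, 6, 7} and plot 2 has {2, 3, 5, 6, 7}, leaving only 1.
Block 1, plot 2: block 1 has {3, 6} and plot 2 has {1, 2, 3, 5, 6, 7}, leaving only 4.
Block 6, plot 3: block 6 has {4, 6, 7} and plot 3 has {1, 2, 3, 4, 6}, leaving only 5.
Block 1, plot 3: block 1 has {3, 4, 6} and plot 3 has {1, 2, 3, 4, 5, 6}, leaving only 7.
Block 6, plot 7 is narrowed to {1, 2}.
If it were 2, then block 6, plot 1 would be left with no valid symbol.
So block 6, plot 7 must be 1.

1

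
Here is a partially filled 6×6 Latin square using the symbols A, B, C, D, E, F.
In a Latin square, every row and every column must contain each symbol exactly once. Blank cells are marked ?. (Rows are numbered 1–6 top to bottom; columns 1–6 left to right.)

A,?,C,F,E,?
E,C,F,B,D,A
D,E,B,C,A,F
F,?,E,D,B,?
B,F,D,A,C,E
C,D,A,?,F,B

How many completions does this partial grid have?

1

Row 1, column 2: eliminating its row and column leaves {B}.
Row 1, column 6: eliminating its row and column leaves {D}.
Row 4, column 2: eliminating its row and column leaves {A}.
Row 4, column 6: eliminating its row and column leaves {C}.
Row 6, column 4: eliminating its row and column leaves {E}.
Only one assignment across all blanks avoids any row or column repeat, giving 1 completion.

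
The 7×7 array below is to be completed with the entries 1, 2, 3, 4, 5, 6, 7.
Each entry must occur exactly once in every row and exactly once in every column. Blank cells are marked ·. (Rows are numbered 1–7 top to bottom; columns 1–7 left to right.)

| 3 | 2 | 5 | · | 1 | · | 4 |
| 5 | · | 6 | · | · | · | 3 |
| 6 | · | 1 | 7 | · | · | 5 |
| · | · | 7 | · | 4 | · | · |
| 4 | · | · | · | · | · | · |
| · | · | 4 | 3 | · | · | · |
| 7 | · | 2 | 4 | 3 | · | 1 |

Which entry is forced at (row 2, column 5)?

Row 1, column 4: row 1 has {1, 2, 3, 4, 5} and column 4 has {3, 4, 7}, leaving only 6.
Row 1, column 6: row 1 has {1, 2, 3, 4, 5, 6} and column 6 has {}, leaving only 7.
Row 3, column 5: row 3 has {1, 5, 6, 7} and column 5 has {1, 3, 4}, leaving only 2.
Row 2 already has {3, 5, 6} and column 5 already has {1, 2, 3, 4}, so row 2, column 5 must be 7.

7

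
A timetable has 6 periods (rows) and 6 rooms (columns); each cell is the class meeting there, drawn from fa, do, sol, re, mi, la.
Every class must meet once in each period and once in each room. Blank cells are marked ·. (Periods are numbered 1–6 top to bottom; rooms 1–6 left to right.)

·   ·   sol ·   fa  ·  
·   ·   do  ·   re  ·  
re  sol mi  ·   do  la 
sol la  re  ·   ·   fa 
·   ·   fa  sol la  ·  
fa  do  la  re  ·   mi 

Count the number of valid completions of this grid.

3

Period 1, room 1: eliminating its period and room leaves {do, mi, la}.
Period 1, room 2: eliminating its period and room leaves {re, mi}.
Period 1, room 4: eliminating its period and room leaves {do, mi, la}.
Period 1, room 6: eliminating its period and room leaves {do, re}.
Period 2, room 1: eliminating its period and room leaves {mi, la}.
Period 2, room 2: eliminating its period and room leaves {fa, mi}.
Period 2, room 4: eliminating its period and room leaves {fa, mi, la}.
Period 2, room 6: eliminating its period and room leaves {sol}.
Period 3, room 4: eliminating its period and room leaves {fa}.
Period 4, room 4: eliminating its period and room leaves {do, mi}.
Period 4, room 5: eliminating its period and room leaves {mi}.
Period 5, room 1: eliminating its period and room leaves {do, mi}.
Period 5, room 2: eliminating its period and room leaves {re, mi}.
Period 5, room 6: eliminating its period and room leaves {do, re}.
Period 6, room 5: eliminating its period and room leaves {sol}.
Enumerating the assignments across these blanks that avoid any period or room repeat gives 3 completions.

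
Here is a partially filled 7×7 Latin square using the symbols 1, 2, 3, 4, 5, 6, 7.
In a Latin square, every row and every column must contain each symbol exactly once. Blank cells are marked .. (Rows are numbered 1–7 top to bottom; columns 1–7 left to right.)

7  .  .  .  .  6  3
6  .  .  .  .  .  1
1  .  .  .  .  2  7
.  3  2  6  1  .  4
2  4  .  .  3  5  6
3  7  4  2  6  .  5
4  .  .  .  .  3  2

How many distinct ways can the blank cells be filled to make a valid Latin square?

Row 1, column 2: eliminating its row and column leaves {1, 2, 5}.
Row 1, column 3: eliminating its row and column leaves {1, 5}.
Row 1, column 4: eliminating its row and column leaves {1, 4, 5}.
Row 1, column 5: eliminating its row and column leaves {2, 4, 5}.
Row 2, column 2: eliminating its row and column leaves {2, 5}.
Row 2, column 3: eliminating its row and column leaves {3, 5, 7}.
Row 2, column 4: eliminating its row and column leaves {3, 4, 5, 7}.
Row 2, column 5: eliminating its row and column leaves {2, 4, 5, 7}.
Row 2, column 6: eliminating its row and column leaves {4, 7}.
Row 3, column 2: eliminating its row and column leaves {5, 6}.
Row 3, column 3: eliminating its row and column leaves {3, 5, 6}.
Row 3, column 4: eliminating its row and column leaves {3, 4, 5}.
Row 3, column 5: eliminating its row and column leaves {4, 5}.
Row 4, column 1: eliminating its row and column leaves {5}.
Row 4, column 6: eliminating its row and column leaves {7}.
Row 5, column 3: eliminating its row and column leaves {1, 7}.
Row 5, column 4: eliminating its row and column leaves {1, 7}.
Row 6, column 6: eliminating its row and column leaves {1}.
Row 7, column 2: eliminating its row and column leaves {1, 5, 6}.
Row 7, column 3: eliminating its row and column leaves {1, 5, 6, 7}.
Row 7, column 4: eliminating its row and column leaves {1, 5, 7}.
Row 7, column 5: eliminating its row and column leaves {5, 7}.
Enumerating the assignments across these blanks that avoid any row or column repeat gives 9 completions.

9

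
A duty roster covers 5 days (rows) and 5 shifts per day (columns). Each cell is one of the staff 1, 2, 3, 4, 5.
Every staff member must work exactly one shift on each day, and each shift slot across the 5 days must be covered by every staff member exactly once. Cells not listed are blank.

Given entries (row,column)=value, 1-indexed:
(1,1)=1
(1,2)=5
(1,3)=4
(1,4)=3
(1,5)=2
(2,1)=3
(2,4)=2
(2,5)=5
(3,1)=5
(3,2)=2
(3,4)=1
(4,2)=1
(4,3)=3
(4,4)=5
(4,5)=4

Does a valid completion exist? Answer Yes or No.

Day 3, shift 3: day 3 together with shift 3 already contain {1, 2, 3, 4, 5} — every symbol — so nothing can go there. The grid has no valid completion.

No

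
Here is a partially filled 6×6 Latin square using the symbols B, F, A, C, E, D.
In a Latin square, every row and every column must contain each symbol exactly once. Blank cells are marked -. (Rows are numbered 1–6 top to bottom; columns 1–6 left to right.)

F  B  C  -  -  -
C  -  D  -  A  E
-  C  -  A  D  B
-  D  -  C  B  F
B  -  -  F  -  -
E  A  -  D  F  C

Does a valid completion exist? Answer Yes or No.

Row 3, column 1: row 3 together with column 1 already contain {B, F, A, C, E, D} — every symbol — so nothing can go there. The grid has no valid completion.

No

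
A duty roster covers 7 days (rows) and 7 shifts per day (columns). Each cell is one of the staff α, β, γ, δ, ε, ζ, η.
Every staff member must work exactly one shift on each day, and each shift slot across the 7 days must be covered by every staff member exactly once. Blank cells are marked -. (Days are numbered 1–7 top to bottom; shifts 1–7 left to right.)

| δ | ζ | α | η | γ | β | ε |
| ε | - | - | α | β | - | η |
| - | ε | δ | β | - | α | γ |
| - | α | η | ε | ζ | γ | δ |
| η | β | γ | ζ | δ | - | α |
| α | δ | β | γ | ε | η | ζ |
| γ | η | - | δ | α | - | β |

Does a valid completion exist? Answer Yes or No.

Yes

No day or shift among the givens repeats a symbol, and propagating forced cells runs into no contradiction.
One valid completion exists (for instance, δ ζ α η γ β ε / ε γ ζ α β δ η / ζ ε δ β η α γ / β α η ε ζ γ δ / η β γ ζ δ ε α / α δ β γ ε η ζ / γ η ε δ α ζ β).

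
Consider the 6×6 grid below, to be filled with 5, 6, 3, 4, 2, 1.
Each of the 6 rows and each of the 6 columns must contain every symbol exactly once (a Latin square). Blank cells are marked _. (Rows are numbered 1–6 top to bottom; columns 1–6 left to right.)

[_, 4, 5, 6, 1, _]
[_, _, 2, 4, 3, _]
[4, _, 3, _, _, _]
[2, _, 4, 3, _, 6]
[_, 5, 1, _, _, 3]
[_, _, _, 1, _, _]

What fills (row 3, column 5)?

Row 1, column 1: row 1 has {5, 6, 4, 1} and column 1 has {4, 2}, leaving only 3.
Row 1, column 6: row 1 has {5, 6, 3, 4, 1} and column 6 has {6, 3}, leaving only 2.
Row 4, column 2: row 4 has {6, 3, 4, 2} and column 2 has {5, 4}, leaving only 1.
Row 2, column 2: row 2 has {3, 4, 2} and column 2 has {5, 4, 1}, leaving only 6.
Row 3, column 2: row 3 has {3, 4} and column 2 has {5, 6, 4, 1}, leaving only 2.
Row 3, column 4: row 3 has {3, 4, 2} and column 4 has {6, 3, 4, 1}, leaving only 5.
Row 3 already has {5, 3, 4, 2} and column 5 already has {3, 1}, so row 3, column 5 must be 6.

6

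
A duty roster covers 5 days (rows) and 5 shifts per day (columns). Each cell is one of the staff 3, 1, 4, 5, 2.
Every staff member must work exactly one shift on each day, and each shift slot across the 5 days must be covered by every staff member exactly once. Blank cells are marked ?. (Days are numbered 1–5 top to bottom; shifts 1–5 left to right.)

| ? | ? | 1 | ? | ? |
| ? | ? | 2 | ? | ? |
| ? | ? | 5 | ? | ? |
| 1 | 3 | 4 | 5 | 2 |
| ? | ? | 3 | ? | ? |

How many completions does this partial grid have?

56

Day 1, shift 1: eliminating its day and shift leaves {3, 4, 5, 2}.
Day 1, shift 2: eliminating its day and shift leaves {4, 5, 2}.
Day 1, shift 4: eliminating its day and shift leaves {3, 4, 2}.
Day 1, shift 5: eliminating its day and shift leaves {3, 4, 5}.
Day 2, shift 1: eliminating its day and shift leaves {3, 4, 5}.
Day 2, shift 2: eliminating its day and shift leaves {1, 4, 5}.
Day 2, shift 4: eliminating its day and shift leaves {3, 1, 4}.
Day 2, shift 5: eliminating its day and shift leaves {3, 1, 4, 5}.
Day 3, shift 1: eliminating its day and shift leaves {3, 4, 2}.
Day 3, shift 2: eliminating its day and shift leaves {1, 4, 2}.
Day 3, shift 4: eliminating its day and shift leaves {3, 1, 4, 2}.
Day 3, shift 5: eliminating its day and shift leaves {3, 1, 4}.
Day 5, shift 1: eliminating its day and shift leaves {4, 5, 2}.
Day 5, shift 2: eliminating its day and shift leaves {1, 4, 5, 2}.
Day 5, shift 4: eliminating its day and shift leaves {1, 4, 2}.
Day 5, shift 5: eliminating its day and shift leaves {1, 4, 5}.
Enumerating the assignments across these blanks that avoid any day or shift repeat gives 56 completions.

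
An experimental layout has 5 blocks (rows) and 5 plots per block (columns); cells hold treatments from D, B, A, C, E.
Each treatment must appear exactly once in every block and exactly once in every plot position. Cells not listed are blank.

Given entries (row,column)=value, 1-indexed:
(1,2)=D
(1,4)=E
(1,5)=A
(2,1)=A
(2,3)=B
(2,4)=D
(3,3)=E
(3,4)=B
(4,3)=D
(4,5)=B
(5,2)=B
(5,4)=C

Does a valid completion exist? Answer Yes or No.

Yes

No block or plot among the givens repeats a symbol, and propagating forced cells runs into no contradiction.
One valid completion exists (for instance, B D C E A / A C B D E / D A E B C / C E D A B / E B A C D).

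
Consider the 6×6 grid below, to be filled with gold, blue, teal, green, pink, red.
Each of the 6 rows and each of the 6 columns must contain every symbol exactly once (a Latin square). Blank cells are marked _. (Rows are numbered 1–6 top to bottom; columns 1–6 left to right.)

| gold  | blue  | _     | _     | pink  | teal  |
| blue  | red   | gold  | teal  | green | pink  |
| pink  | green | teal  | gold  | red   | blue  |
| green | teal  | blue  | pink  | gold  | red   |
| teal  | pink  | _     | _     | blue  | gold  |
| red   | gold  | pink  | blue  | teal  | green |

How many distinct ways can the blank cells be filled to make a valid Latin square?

2

Row 1, column 3: eliminating its row and column leaves {green, red}.
Row 1, column 4: eliminating its row and column leaves {green, red}.
Row 5, column 3: eliminating its row and column leaves {green, red}.
Row 5, column 4: eliminating its row and column leaves {green, red}.
Enumerating the assignments across these blanks that avoid any row or column repeat gives 2 completions.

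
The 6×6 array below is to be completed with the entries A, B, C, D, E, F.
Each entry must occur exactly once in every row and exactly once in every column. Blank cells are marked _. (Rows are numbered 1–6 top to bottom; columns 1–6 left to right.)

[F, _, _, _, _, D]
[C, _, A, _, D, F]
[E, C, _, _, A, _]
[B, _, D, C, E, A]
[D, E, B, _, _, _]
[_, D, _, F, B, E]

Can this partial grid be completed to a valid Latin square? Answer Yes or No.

No row or column among the givens repeats a symbol, and propagating forced cells runs into no contradiction.
One valid completion exists (for instance, F A E B C D / C B A E D F / E C F D A B / B F D C E A / D E B A F C / A D C F B E).

Yes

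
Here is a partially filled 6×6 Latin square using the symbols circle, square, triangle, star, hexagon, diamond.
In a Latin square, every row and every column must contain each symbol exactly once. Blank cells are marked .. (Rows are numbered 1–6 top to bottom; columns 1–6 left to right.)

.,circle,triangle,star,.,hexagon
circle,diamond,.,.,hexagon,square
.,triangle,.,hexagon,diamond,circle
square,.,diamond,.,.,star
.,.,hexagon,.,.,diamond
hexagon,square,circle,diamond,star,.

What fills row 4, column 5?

Row 1, column 1: row 1 has {circle, triangle, star, hexagon} and column 1 has {circle, square, hexagon}, leaving only diamond.
Row 1, column 5: row 1 has {circle, triangle, star, hexagon, diamond} and column 5 has {star, hexagon, diamond}, leaving only square.
Row 2, column 3: row 2 has {circle, square, hexagon, diamond} and column 3 has {circle, triangle, hexagon, diamond}, leaving only star.
Row 2, column 4: row 2 has {circle, square, star, hexagon, diamond} and column 4 has {star, hexagon, diamond}, leaving only triangle.
Row 3, column 1: row 3 has {circle, triangle, hexagon, diamond} and column 1 has {circle, square, hexagon, diamond}, leaving only star.
Row 3, column 3: row 3 has {circle, triangle, star, hexagon, diamond} and column 3 has {circle, triangle, star, hexagon, diamond}, leaving only square.
Row 4, column 2: row 4 has {square, star, diamond} and column 2 has {circle, square, triangle, diamond}, leaving only hexagon.
Row 4, column 4: row 4 has {square, star, hexagon, diamond} and column 4 has {triangle, star, hexagon, diamond}, leaving only circle.
Row 4 already has {circle, square, star, hexagon, diamond} and column 5 already has {square, star, hexagon, diamond}, so row 4, column 5 must be triangle.

triangle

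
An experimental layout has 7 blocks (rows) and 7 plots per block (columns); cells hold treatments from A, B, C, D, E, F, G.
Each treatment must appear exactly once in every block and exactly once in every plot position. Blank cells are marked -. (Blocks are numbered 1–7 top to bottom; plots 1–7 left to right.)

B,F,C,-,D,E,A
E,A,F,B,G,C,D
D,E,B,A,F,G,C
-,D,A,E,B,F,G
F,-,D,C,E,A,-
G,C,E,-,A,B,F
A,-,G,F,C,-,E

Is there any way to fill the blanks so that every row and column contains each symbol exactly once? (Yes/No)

No block or plot among the givens repeats a symbol, and propagating forced cells runs into no contradiction.
One valid completion exists (for instance, B F C G D E A / E A F B G C D / D E B A F G C / C D A E B F G / F G D C E A B / G C E D A B F / A B G F C D E).

Yes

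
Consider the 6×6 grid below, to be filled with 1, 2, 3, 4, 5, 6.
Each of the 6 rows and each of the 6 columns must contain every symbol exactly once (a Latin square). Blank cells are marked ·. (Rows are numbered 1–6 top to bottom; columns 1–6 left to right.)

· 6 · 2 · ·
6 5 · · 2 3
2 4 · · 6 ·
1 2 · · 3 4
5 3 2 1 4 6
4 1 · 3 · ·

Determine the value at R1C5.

1

Row 1, column 1: row 1 has {2, 6} and column 1 has {1, 2, 4, 5, 6}, leaving only 3.
Row 2, column 4: row 2 has {2, 3, 5, 6} and column 4 has {1, 2, 3}, leaving only 4.
Row 2, column 3: row 2 has {2, 3, 4, 5, 6} and column 3 has {2}, leaving only 1.
Row 3, column 4: row 3 has {2, 4, 6} and column 4 has {1, 2, 3, 4}, leaving only 5.
Row 3, column 3: row 3 has {2, 4, 5, 6} and column 3 has {1, 2}, leaving only 3.
Row 3, column 6: row 3 has {2, 3, 4, 5, 6} and column 6 has {3, 4, 6}, leaving only 1.
Row 1, column 6: row 1 has {2, 3, 6} and column 6 has {1, 3, 4, 6}, leaving only 5.
Row 1 already has {2, 3, 5, 6} and column 5 already has {2, 3, 4, 6}, so row 1, column 5 must be 1.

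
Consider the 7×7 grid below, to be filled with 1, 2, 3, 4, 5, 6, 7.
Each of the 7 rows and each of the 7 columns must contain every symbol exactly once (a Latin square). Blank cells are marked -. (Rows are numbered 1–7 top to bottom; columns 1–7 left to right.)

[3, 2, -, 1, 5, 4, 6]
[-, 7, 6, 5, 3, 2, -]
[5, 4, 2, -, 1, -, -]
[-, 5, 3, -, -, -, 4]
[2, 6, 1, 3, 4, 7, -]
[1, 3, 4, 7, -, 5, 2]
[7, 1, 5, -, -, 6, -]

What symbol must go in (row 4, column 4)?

2

Row 1, column 3: row 1 has {1, 2, 3, 4, 5, 6} and column 3 has {1, 2, 3, 4, 5, 6}, leaving only 7.
Row 2, column 1: row 2 has {2, 3, 5, 6, 7} and column 1 has {1, 2, 3, 5, 7}, leaving only 4.
Row 2, column 7: row 2 has {2, 3, 4, 5, 6, 7} and column 7 has {2, 4, 6}, leaving only 1.
Row 3, column 4: row 3 has {1, 2, 4, 5} and column 4 has {1, 3, 5, 7}, leaving only 6.
Row 4 already has {3, 4, 5} and column 4 already has {1, 3, 5, 6, 7}, so row 4, column 4 must be 2.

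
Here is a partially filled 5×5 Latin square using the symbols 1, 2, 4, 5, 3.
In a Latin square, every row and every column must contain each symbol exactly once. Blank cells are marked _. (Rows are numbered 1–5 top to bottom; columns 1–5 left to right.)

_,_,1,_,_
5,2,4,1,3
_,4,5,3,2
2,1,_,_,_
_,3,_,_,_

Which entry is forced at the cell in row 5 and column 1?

4

Row 1, column 2: row 1 has {1} and column 2 has {1, 2, 4, 3}, leaving only 5.
Row 1, column 5: row 1 has {1, 5} and column 5 has {2, 3}, leaving only 4.
Row 1, column 1: row 1 has {1, 4, 5} and column 1 has {2, 5}, leaving only 3.
Row 1, column 4: row 1 has {1, 4, 5, 3} and column 4 has {1, 3}, leaving only 2.
Row 3, column 1: row 3 has {2, 4, 5, 3} and column 1 has {2, 5, 3}, leaving only 1.
Row 5 already has {3} and column 1 already has {1, 2, 5, 3}, so row 5, column 1 must be 4.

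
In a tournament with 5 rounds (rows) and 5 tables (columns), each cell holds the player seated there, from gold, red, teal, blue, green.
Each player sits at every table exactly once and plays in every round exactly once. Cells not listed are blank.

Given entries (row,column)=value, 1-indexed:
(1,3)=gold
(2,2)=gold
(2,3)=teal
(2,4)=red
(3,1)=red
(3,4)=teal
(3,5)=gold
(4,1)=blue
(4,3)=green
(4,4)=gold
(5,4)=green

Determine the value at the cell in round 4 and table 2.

Round 1, table 4: round 1 has {gold} and table 4 has {gold, red, teal, green}, leaving only blue.
Round 2, table 1: round 2 has {gold, red, teal} and table 1 has {red, blue}, leaving only green.
Round 1, table 1: round 1 has {gold, blue} and table 1 has {red, blue, green}, leaving only teal.
Round 2, table 5: round 2 has {gold, red, teal, green} and table 5 has {gold}, leaving only blue.
Round 3, table 3: round 3 has {gold, red, teal} and table 3 has {gold, teal, green}, leaving only blue.
Round 3, table 2: round 3 has {gold, red, teal, blue} and table 2 has {gold}, leaving only green.
Round 1, table 2: round 1 has {gold, teal, blue} and table 2 has {gold, green}, leaving only red.
Round 4 already has {gold, blue, green} and table 2 already has {gold, red, green}, so round 4, table 2 must be teal.

teal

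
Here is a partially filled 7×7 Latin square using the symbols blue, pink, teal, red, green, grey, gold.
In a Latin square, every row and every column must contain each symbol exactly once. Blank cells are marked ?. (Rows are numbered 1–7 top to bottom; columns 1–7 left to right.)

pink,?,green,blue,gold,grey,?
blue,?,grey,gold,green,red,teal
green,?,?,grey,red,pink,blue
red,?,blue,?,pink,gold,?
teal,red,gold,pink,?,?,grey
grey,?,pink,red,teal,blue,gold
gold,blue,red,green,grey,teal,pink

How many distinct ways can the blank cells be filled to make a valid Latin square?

Row 1, column 2: eliminating its row and column leaves {teal}.
Row 1, column 7: eliminating its row and column leaves {red}.
Row 2, column 2: eliminating its row and column leaves {pink}.
Row 3, column 2: eliminating its row and column leaves {teal, gold}.
Row 3, column 3: eliminating its row and column leaves {teal}.
Row 4, column 2: eliminating its row and column leaves {teal, green, grey}.
Row 4, column 4: eliminating its row and column leaves {teal}.
Row 4, column 7: eliminating its row and column leaves {green}.
Row 5, column 5: eliminating its row and column leaves {blue}.
Row 5, column 6: eliminating its row and column leaves {green}.
Row 6, column 2: eliminating its row and column leaves {green}.
Only one assignment across all blanks avoids any row or column repeat, giving 1 completion.

1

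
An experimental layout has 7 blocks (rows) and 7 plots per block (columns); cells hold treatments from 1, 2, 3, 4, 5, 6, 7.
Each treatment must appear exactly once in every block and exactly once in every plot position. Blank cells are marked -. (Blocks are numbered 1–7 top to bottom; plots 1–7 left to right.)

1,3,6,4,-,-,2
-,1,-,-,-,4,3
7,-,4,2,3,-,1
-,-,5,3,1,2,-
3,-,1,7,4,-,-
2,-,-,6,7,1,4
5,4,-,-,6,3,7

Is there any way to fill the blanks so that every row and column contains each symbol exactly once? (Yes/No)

No block or plot among the givens repeats a symbol, and propagating forced cells runs into no contradiction.
One valid completion exists (for instance, 1 3 6 4 5 7 2 / 6 1 7 5 2 4 3 / 7 6 4 2 3 5 1 / 4 7 5 3 1 2 6 / 3 2 1 7 4 6 5 / 2 5 3 6 7 1 4 / 5 4 2 1 6 3 7).

Yes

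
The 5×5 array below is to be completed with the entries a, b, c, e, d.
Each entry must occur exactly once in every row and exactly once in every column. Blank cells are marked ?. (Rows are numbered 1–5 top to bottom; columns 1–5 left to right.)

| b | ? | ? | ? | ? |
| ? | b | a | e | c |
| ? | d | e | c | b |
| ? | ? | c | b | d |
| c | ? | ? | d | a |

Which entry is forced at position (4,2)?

Row 1, column 3: row 1 has {b} and column 3 has {a, c, e}, leaving only d.
Row 1, column 4: row 1 has {b, d} and column 4 has {b, c, e, d}, leaving only a.
Row 1, column 5: row 1 has {a, b, d} and column 5 has {a, b, c, d}, leaving only e.
Row 1, column 2: row 1 has {a, b, e, d} and column 2 has {b, d}, leaving only c.
Row 2, column 1: row 2 has {a, b, c, e} and column 1 has {b, c}, leaving only d.
Row 3, column 1: row 3 has {b, c, e, d} and column 1 has {b, c, d}, leaving only a.
Row 4, column 1: row 4 has {b, c, d} and column 1 has {a, b, c, d}, leaving only e.
Row 4 already has {b, c, e, d} and column 2 already has {b, c, d}, so row 4, column 2 must be a.

a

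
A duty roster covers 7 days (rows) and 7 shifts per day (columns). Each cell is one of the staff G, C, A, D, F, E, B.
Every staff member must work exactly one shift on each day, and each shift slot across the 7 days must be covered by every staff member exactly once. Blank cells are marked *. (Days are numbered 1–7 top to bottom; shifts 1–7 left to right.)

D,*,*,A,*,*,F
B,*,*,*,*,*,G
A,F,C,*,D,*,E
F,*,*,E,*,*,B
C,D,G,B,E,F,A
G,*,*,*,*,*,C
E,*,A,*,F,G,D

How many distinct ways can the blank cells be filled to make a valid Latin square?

Day 1, shift 2: eliminating its day and shift leaves {G, C, E, B}.
Day 1, shift 3: eliminating its day and shift leaves {E, B}.
Day 1, shift 5: eliminating its day and shift leaves {G, C, B}.
Day 1, shift 6: eliminating its day and shift leaves {C, E, B}.
Day 2, shift 2: eliminating its day and shift leaves {C, A, E}.
Day 2, shift 3: eliminating its day and shift leaves {D, F, E}.
Day 2, shift 4: eliminating its day and shift leaves {C, D, F}.
Day 2, shift 5: eliminating its day and shift leaves {C, A}.
Day 2, shift 6: eliminating its day and shift leaves {C, A, D, E}.
Day 3, shift 4: eliminating its day and shift leaves {G}.
Day 3, shift 6: eliminating its day and shift leaves {B}.
Day 4, shift 2: eliminating its day and shift leaves {G, C, A}.
Day 4, shift 3: eliminating its day and shift leaves {D}.
Day 4, shift 5: eliminating its day and shift leaves {G, C, A}.
Day 4, shift 6: eliminating its day and shift leaves {C, A, D}.
Day 6, shift 2: eliminating its day and shift leaves {A, E, B}.
Day 6, shift 3: eliminating its day and shift leaves {D, F, E, B}.
Day 6, shift 4: eliminating its day and shift leaves {D, F}.
Day 6, shift 5: eliminating its day and shift leaves {A, B}.
Day 6, shift 6: eliminating its day and shift leaves {A, D, E, B}.
Day 7, shift 2: eliminating its day and shift leaves {C, B}.
Day 7, shift 4: eliminating its day and shift leaves {C}.
Enumerating the assignments across these blanks that avoid any day or shift repeat gives 8 completions.

8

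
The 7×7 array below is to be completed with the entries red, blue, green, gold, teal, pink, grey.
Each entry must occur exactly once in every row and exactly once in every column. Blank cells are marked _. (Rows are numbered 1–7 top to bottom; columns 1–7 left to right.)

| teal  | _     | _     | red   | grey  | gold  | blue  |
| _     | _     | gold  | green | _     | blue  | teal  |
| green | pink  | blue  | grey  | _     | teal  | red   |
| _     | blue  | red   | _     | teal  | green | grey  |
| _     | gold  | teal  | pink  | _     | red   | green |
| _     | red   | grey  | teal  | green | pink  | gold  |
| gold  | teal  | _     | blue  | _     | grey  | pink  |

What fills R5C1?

grey

Row 1, column 2: row 1 has {red, blue, gold, teal, grey} and column 2 has {red, blue, gold, teal, pink}, leaving only green.
Row 1, column 3: row 1 has {red, blue, green, gold, teal, grey} and column 3 has {red, blue, gold, teal, grey}, leaving only pink.
Row 2, column 2: row 2 has {blue, green, gold, teal} and column 2 has {red, blue, green, gold, teal, pink}, leaving only grey.
Row 3, column 5: row 3 has {red, blue, green, teal, pink, grey} and column 5 has {green, teal, grey}, leaving only gold.
Row 4, column 1: row 4 has {red, blue, green, teal, grey} and column 1 has {green, gold, teal}, leaving only pink.
Row 2, column 1: row 2 has {blue, green, gold, teal, grey} and column 1 has {green, gold, teal, pink}, leaving only red.
Row 2, column 5: row 2 has {red, blue, green, gold, teal, grey} and column 5 has {green, gold, teal, grey}, leaving only pink.
Row 4, column 4: row 4 has {red, blue, green, teal, pink, grey} and column 4 has {red, blue, green, teal, pink, grey}, leaving only gold.
Row 5, column 5: row 5 has {red, green, gold, teal, pink} and column 5 has {green, gold, teal, pink, grey}, leaving only blue.
Row 5 already has {red, blue, green, gold, teal, pink} and column 1 already has {red, green, gold, teal, pink}, so row 5, column 1 must be grey.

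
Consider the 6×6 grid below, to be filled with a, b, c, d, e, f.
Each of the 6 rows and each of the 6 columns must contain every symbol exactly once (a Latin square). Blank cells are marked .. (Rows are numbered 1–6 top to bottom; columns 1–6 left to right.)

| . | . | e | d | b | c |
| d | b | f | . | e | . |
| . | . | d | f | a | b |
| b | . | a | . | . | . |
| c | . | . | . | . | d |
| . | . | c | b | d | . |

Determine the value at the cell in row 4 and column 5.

Row 2, column 6: row 2 has {b, d, e, f} and column 6 has {b, c, d}, leaving only a.
Row 2, column 4: row 2 has {a, b, d, e, f} and column 4 has {b, d, f}, leaving only c.
Row 3, column 1: row 3 has {a, b, d, f} and column 1 has {b, c, d}, leaving only e.
Row 3, column 2: row 3 has {a, b, d, e, f} and column 2 has {b}, leaving only c.
Row 4, column 4: row 4 has {a, b} and column 4 has {b, c, d, f}, leaving only e.
Row 4, column 6: row 4 has {a, b, e} and column 6 has {a, b, c, d}, leaving only f.
Row 4 already has {a, b, e, f} and column 5 already has {a, b, d, e}, so row 4, column 5 must be c.

c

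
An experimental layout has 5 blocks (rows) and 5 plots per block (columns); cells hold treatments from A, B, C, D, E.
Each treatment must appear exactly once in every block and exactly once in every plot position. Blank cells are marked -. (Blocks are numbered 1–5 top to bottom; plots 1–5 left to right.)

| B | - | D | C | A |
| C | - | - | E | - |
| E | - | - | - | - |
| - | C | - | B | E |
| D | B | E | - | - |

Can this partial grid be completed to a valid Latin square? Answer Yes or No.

Block 1, plot 2: block 1 has {A, B, C, D} and plot 2 has {B, C}, so it must be E.
Block 4, plot 1: block 4 has {B, C, E} and plot 1 has {B, C, D, E}, so it must be A.
Now block 4, plot 3: block 4 together with plot 3 already contain {A, B, C, D, E} — every symbol — so nothing can go there. The grid has no valid completion.

No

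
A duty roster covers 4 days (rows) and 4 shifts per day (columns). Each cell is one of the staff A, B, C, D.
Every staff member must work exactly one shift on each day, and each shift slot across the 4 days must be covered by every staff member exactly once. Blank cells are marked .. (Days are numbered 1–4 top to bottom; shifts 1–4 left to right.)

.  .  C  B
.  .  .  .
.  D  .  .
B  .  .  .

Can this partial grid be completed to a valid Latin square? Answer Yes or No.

Yes

No day or shift among the givens repeats a symbol, and propagating forced cells runs into no contradiction.
One valid completion exists (for instance, D A C B / C B A D / A D B C / B C D A).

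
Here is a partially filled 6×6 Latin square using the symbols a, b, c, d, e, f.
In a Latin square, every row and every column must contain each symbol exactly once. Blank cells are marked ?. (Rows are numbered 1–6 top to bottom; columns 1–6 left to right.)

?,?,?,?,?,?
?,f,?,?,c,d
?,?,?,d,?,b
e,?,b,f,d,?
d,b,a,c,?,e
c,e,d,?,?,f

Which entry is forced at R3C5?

e

Row 2, column 3: row 2 has {c, d, f} and column 3 has {a, b, d}, leaving only e.
Row 5, column 5: row 5 has {a, b, c, d, e} and column 5 has {c, d}, leaving only f.
Row 3, column 5 is narrowed to {a, e}.
If it were a, then row 3, column 3 would be left with no valid symbol.
So row 3, column 5 must be e.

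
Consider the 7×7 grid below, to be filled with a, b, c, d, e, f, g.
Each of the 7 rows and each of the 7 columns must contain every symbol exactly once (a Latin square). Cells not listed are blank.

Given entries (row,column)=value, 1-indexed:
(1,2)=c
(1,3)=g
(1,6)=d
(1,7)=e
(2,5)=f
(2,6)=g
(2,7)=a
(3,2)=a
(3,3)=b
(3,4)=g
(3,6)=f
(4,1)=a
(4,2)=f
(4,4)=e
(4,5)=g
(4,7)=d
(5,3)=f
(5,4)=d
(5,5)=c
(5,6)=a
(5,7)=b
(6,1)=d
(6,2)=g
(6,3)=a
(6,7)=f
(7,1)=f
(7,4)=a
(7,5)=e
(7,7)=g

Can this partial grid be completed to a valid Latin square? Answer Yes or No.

Yes

No row or column among the givens repeats a symbol, and propagating forced cells runs into no contradiction.
One valid completion exists (for instance, b c g f a d e / c d e b f g a / e a b g d f c / a f c e g b d / g e f d c a b / d g a c b e f / f b d a e c g).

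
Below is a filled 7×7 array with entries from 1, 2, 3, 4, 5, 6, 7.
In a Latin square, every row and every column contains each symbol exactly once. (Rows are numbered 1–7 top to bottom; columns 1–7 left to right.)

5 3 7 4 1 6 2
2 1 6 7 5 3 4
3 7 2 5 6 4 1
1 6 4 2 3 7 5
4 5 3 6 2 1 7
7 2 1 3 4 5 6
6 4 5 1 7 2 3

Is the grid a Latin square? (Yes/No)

Each row is a permutation of the 7 symbols, and so is each column.

Yes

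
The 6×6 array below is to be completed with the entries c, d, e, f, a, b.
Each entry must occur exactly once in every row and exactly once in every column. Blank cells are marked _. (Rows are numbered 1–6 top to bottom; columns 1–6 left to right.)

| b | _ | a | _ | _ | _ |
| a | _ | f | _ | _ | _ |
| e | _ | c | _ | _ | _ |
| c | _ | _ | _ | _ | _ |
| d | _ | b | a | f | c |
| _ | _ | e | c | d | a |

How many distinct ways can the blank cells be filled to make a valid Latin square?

20

Row 1, column 2: eliminating its row and column leaves {c, d, e, f}.
Row 1, column 4: eliminating its row and column leaves {d, e, f}.
Row 1, column 5: eliminating its row and column leaves {c, e}.
Row 1, column 6: eliminating its row and column leaves {d, e, f}.
Row 2, column 2: eliminating its row and column leaves {c, d, e, b}.
Row 2, column 4: eliminating its row and column leaves {d, e, b}.
Row 2, column 5: eliminating its row and column leaves {c, e, b}.
Row 2, column 6: eliminating its row and column leaves {d, e, b}.
Row 3, column 2: eliminating its row and column leaves {d, f, a, b}.
Row 3, column 4: eliminating its row and column leaves {d, f, b}.
Row 3, column 5: eliminating its row and column leaves {a, b}.
Row 3, column 6: eliminating its row and column leaves {d, f, b}.
Row 4, column 2: eliminating its row and column leaves {d, e, f, a, b}.
Row 4, column 3: eliminating its row and column leaves {d}.
Row 4, column 4: eliminating its row and column leaves {d, e, f, b}.
Row 4, column 5: eliminating its row and column leaves {e, a, b}.
Row 4, column 6: eliminating its row and column leaves {d, e, f, b}.
Row 5, column 2: eliminating its row and column leaves {e}.
Row 6, column 1: eliminating its row and column leaves {f}.
Row 6, column 2: eliminating its row and column leaves {f, b}.
Enumerating the assignments across these blanks that avoid any row or column repeat gives 20 completions.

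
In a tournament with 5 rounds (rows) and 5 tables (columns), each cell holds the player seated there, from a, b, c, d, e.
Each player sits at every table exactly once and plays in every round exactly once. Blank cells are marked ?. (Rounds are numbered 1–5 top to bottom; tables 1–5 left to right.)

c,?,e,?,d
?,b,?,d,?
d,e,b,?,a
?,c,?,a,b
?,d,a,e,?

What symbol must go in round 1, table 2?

a

Round 1 already has {c, d, e} and table 2 already has {b, c, d, e}, so round 1, table 2 must be a.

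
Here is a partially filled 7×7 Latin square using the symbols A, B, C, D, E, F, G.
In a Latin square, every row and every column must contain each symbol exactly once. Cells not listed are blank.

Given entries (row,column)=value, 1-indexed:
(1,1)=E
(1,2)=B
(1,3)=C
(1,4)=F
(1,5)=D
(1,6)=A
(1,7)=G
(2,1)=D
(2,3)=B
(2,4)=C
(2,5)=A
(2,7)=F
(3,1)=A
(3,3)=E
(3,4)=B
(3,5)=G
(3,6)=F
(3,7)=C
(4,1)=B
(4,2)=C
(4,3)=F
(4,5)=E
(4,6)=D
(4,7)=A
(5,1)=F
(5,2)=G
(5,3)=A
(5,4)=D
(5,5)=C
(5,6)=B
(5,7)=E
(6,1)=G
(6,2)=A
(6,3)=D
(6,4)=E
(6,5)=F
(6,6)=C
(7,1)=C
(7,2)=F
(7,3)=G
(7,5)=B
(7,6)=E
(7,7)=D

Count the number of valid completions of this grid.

Row 2, column 2: eliminating its row and column leaves {E}.
Row 2, column 6: eliminating its row and column leaves {G}.
Row 3, column 2: eliminating its row and column leaves {D}.
Row 4, column 4: eliminating its row and column leaves {G}.
Row 6, column 7: eliminating its row and column leaves {B}.
Row 7, column 4: eliminating its row and column leaves {A}.
Only one assignment across all blanks avoids any row or column repeat, giving 1 completion.

1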